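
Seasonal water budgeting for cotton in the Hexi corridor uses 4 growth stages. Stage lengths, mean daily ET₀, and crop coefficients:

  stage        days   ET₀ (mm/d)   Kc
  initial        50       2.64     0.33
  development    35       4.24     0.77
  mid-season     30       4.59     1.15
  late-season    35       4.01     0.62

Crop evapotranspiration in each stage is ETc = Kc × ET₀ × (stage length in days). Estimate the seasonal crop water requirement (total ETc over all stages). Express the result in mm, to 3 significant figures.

initial: 0.33 × 2.64 × 50 = 43.56 mm
development: 0.77 × 4.24 × 35 = 114.27 mm
mid-season: 1.15 × 4.59 × 30 = 158.36 mm
late-season: 0.62 × 4.01 × 35 = 87.02 mm
Seasonal total = 403.21 mm

403 mm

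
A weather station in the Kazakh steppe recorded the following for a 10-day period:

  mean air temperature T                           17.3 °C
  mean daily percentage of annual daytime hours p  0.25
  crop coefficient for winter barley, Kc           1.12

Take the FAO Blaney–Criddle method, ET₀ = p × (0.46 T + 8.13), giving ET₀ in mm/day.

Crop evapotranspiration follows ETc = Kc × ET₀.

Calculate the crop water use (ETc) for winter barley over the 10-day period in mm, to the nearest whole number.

ET₀ = 0.25 × (0.46 × 17.3 + 8.13) = 0.25 × 16.088 = 4.0220 mm/d
ETc = Kc × ET₀ = 1.12 × 4.0220 = 4.5046 mm/d
Over 10 days: 4.5046 × 10 = 45.046 mm

45 mm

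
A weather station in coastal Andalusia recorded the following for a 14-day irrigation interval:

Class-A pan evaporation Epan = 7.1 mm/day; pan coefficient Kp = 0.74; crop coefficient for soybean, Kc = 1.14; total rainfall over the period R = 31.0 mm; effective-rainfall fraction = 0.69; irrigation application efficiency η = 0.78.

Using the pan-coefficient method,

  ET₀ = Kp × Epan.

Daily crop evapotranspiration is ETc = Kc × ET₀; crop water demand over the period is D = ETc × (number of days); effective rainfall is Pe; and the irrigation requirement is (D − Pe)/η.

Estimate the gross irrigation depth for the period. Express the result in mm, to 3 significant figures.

80.1 mm

ET₀ = 0.74 × 7.1 = 5.2540 mm/d
ETc = Kc × ET₀ = 1.14 × 5.2540 = 5.9896 mm/d
Crop demand D = ETc × 14 d = 5.9896 × 14 = 83.854 mm
Pe = 0.69 × 31.0 = 21.390 mm
D − Pe = 83.854 − 21.390 = 62.464 mm
Gross irrigation = 62.464 / 0.78 = 80.082 mm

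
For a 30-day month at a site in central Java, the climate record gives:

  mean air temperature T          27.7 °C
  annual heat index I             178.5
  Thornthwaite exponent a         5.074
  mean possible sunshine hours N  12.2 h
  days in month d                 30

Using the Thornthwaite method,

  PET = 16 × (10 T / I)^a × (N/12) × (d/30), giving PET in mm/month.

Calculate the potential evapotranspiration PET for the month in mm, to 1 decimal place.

10T/I = 10 × 27.7 / 178.5 = 1.5518
(10T/I)^a = 1.5518^5.074 = 9.2961
Uncorrected PET = 16 × 9.2961 = 148.738 mm
Correction = (N/12)(d/30) = (12.2/12)(30/30) = 1.0167
PET = 148.738 × 1.0167 = 151.222 mm/month

151.2 mm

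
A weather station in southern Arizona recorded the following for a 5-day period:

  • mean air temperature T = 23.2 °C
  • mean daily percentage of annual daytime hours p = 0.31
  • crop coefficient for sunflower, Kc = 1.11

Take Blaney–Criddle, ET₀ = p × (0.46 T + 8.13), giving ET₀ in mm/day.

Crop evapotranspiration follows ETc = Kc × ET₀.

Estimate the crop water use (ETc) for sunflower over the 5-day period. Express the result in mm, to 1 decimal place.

32.3 mm

ET₀ = 0.31 × (0.46 × 23.2 + 8.13) = 0.31 × 18.802 = 5.8286 mm/d
ETc = Kc × ET₀ = 1.11 × 5.8286 = 6.4697 mm/d
Over 5 days: 6.4697 × 5 = 32.349 mm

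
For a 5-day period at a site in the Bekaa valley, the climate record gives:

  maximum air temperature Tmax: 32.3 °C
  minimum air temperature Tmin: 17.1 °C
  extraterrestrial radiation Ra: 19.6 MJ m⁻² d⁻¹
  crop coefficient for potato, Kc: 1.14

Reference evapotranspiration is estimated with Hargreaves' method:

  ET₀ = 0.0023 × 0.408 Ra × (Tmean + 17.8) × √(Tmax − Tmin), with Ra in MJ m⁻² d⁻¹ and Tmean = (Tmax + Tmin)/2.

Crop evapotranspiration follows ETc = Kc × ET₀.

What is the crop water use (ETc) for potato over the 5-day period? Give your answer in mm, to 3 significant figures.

17.4 mm

Tmean = (32.3 + 17.1)/2 = 24.70 °C
0.408 Ra = 0.408 × 19.6 = 7.9968 mm/d equivalent
ET₀ = 0.0023 × 7.9968 × (24.70 + 17.8) × √15.2 = 0.0023 × 7.9968 × 42.50 × 3.8987 = 3.0476 mm/d
ETc = Kc × ET₀ = 1.14 × 3.0476 = 3.4743 mm/d
Over 5 days: 3.4743 × 5 = 17.372 mm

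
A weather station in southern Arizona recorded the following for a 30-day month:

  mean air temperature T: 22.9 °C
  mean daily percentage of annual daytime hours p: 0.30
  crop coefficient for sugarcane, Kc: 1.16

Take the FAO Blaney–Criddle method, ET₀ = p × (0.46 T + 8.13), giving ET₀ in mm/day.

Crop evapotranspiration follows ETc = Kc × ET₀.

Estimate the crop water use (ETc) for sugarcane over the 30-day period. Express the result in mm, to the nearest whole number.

ET₀ = 0.30 × (0.46 × 22.9 + 8.13) = 0.30 × 18.664 = 5.5992 mm/d
ETc = Kc × ET₀ = 1.16 × 5.5992 = 6.4951 mm/d
Over 30 days: 6.4951 × 30 = 194.853 mm

195 mm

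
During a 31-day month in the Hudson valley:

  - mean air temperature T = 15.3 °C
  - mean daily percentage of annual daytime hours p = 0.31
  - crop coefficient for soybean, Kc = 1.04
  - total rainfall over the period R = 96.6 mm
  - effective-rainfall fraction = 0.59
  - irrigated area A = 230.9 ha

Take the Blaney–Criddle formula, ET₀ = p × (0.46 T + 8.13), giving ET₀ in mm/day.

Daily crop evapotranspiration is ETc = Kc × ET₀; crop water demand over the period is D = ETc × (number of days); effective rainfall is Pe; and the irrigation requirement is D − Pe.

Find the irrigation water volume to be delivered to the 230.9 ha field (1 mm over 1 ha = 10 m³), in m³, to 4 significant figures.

218400 m³

ET₀ = 0.31 × (0.46 × 15.3 + 8.13) = 0.31 × 15.168 = 4.7021 mm/d
ETc = Kc × ET₀ = 1.04 × 4.7021 = 4.8902 mm/d
Crop demand D = ETc × 31 d = 4.8902 × 31 = 151.596 mm
Pe = 0.59 × 96.6 = 56.994 mm
D − Pe = 151.596 − 56.994 = 94.602 mm
Volume = 94.602 mm × 230.9 ha × 10 = 218436.0 m³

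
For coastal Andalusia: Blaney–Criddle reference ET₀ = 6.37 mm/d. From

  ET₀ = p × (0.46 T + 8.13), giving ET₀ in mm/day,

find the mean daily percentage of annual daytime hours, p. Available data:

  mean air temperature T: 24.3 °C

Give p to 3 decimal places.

0.330

p = ET₀ / (0.46 T + 8.13) = 6.37 / (0.46 × 24.3 + 8.13) = 6.37 / 19.308 = 0.3299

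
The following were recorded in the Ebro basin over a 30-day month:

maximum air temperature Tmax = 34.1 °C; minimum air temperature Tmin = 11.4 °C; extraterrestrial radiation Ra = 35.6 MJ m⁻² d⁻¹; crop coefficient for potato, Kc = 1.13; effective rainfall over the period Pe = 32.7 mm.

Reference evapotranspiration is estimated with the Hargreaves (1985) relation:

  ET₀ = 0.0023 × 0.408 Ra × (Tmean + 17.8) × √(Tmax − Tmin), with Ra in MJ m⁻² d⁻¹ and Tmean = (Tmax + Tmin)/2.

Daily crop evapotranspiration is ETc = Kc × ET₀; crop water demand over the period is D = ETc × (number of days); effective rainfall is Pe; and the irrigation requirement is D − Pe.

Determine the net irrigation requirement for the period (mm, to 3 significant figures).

Tmean = (34.1 + 11.4)/2 = 22.75 °C
0.408 Ra = 0.408 × 35.6 = 14.5248 mm/d equivalent
ET₀ = 0.0023 × 14.5248 × (22.75 + 17.8) × √22.7 = 0.0023 × 14.5248 × 40.55 × 4.7645 = 6.4543 mm/d
ETc = Kc × ET₀ = 1.13 × 6.4543 = 7.2934 mm/d
Crop demand D = ETc × 30 d = 7.2934 × 30 = 218.802 mm
D − Pe = 218.802 − 32.7 = 186.102 mm

186 mm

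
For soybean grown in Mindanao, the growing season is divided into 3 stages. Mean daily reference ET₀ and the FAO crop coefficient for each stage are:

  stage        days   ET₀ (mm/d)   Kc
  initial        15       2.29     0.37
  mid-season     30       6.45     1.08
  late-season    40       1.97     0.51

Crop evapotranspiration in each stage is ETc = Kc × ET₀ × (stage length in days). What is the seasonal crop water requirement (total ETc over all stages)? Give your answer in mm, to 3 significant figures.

262 mm

initial: 0.37 × 2.29 × 15 = 12.71 mm
mid-season: 1.08 × 6.45 × 30 = 208.98 mm
late-season: 0.51 × 1.97 × 40 = 40.19 mm
Seasonal total = 261.88 mm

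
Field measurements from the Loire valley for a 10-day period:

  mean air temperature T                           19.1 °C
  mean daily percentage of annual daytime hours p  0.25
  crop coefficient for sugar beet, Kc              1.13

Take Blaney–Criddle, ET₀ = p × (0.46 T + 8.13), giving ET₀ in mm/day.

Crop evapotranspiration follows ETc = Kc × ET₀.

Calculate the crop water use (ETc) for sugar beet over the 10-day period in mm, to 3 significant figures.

ET₀ = 0.25 × (0.46 × 19.1 + 8.13) = 0.25 × 16.916 = 4.2290 mm/d
ETc = Kc × ET₀ = 1.13 × 4.2290 = 4.7788 mm/d
Over 10 days: 4.7788 × 10 = 47.788 mm

47.8 mm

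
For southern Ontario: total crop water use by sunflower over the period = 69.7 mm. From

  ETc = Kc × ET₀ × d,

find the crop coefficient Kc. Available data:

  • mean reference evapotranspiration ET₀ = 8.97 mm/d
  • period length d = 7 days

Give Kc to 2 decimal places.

1.11

ETc = Kc × ET₀ × d  ⇒  Kc = ETc / (ET₀ × d)
Kc = 69.7 / (8.97 × 7) = 69.7 / 62.79 = 1.1100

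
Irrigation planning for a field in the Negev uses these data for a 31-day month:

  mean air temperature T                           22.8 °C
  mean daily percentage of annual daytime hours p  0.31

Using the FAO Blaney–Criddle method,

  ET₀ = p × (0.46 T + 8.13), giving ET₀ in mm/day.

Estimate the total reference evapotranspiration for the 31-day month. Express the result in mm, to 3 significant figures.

ET₀ = 0.31 × (0.46 × 22.8 + 8.13) = 0.31 × 18.618 = 5.7716 mm/d
Monthly total = 5.7716 × 31 = 178.920 mm

179 mm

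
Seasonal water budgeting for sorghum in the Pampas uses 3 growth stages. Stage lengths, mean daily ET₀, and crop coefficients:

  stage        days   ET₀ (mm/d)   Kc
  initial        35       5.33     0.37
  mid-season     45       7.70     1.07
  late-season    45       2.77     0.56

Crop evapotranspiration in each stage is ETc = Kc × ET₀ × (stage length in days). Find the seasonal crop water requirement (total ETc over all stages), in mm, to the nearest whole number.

initial: 0.37 × 5.33 × 35 = 69.02 mm
mid-season: 1.07 × 7.70 × 45 = 370.76 mm
late-season: 0.56 × 2.77 × 45 = 69.80 mm
Seasonal total = 509.58 mm

510 mm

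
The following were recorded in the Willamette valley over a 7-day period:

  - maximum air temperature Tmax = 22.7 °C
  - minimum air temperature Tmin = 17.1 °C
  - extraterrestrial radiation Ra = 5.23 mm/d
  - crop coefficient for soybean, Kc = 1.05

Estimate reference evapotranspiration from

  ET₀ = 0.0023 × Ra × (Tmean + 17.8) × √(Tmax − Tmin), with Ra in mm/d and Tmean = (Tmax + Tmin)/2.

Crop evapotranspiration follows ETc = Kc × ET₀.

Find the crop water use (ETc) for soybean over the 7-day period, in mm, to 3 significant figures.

Tmean = (22.7 + 17.1)/2 = 19.90 °C
ET₀ = 0.0023 × 5.23 × (19.90 + 17.8) × √5.6 = 0.0023 × 5.23 × 37.70 × 2.3664 = 1.0731 mm/d
ETc = Kc × ET₀ = 1.05 × 1.0731 = 1.1268 mm/d
Over 7 days: 1.1268 × 7 = 7.888 mm

7.89 mm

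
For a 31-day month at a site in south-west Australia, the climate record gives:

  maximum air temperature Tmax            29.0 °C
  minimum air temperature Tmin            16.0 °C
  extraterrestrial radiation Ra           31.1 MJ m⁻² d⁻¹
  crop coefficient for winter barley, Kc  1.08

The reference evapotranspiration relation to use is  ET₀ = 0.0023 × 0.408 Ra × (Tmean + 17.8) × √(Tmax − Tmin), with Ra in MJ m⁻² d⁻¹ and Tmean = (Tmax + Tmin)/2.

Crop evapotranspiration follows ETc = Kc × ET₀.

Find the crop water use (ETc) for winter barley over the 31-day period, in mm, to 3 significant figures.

142 mm

Tmean = (29.0 + 16.0)/2 = 22.50 °C
0.408 Ra = 0.408 × 31.1 = 12.6888 mm/d equivalent
ET₀ = 0.0023 × 12.6888 × (22.50 + 17.8) × √13.0 = 0.0023 × 12.6888 × 40.30 × 3.6056 = 4.2406 mm/d
ETc = Kc × ET₀ = 1.08 × 4.2406 = 4.5798 mm/d
Over 31 days: 4.5798 × 31 = 141.974 mm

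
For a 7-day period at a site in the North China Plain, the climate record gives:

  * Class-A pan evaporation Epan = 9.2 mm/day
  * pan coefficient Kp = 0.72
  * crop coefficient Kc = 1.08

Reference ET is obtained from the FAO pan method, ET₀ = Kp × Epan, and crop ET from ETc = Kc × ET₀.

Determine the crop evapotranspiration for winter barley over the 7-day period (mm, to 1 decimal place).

50.1 mm

ET₀ = 0.72 × 9.2 = 6.6240 mm/d
ETc = Kc × ET₀ = 1.08 × 6.6240 = 7.1539 mm/d
Over 7 days: 7.1539 × 7 = 50.077 mm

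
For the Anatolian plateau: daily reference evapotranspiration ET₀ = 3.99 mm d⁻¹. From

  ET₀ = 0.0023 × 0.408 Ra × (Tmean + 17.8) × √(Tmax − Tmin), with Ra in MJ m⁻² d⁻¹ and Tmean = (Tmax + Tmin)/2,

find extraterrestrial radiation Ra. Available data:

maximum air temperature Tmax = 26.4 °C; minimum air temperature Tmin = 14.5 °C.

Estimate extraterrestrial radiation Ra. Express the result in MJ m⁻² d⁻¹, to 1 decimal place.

32.2 MJ m⁻² d⁻¹

Tmean = (26.4+14.5)/2 = 20.45 °C; ΔT = 11.9
Ra = ET₀ / [0.0023 × 0.408 × (Tmean+17.8) × √ΔT]
   = 3.99 / (0.0023 × 0.408 × 38.25 × 3.4496) = 32.224 MJ m⁻² d⁻¹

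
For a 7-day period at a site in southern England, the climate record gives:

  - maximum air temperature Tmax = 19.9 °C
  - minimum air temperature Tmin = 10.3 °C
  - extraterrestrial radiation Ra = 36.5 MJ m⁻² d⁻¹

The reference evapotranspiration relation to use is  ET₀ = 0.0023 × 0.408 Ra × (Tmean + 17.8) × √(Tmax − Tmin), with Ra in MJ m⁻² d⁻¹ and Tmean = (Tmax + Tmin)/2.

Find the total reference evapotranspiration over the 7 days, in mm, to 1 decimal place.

24.4 mm

Tmean = (19.9 + 10.3)/2 = 15.10 °C
0.408 Ra = 0.408 × 36.5 = 14.8920 mm/d equivalent
ET₀ = 0.0023 × 14.8920 × (15.10 + 17.8) × √9.6 = 0.0023 × 14.8920 × 32.90 × 3.0984 = 3.4915 mm/d
Over 7 days: 3.4915 × 7 = 24.441 mm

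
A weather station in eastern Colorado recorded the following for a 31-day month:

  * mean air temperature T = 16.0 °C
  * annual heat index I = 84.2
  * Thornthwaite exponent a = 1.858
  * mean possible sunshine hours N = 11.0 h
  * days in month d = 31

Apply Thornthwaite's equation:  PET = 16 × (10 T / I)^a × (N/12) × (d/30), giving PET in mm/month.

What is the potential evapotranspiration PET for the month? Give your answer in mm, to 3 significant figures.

10T/I = 10 × 16.0 / 84.2 = 1.9002
(10T/I)^a = 1.9002^1.858 = 3.2962
Uncorrected PET = 16 × 3.2962 = 52.739 mm
Correction = (N/12)(d/30) = (11.0/12)(31/30) = 0.9472
PET = 52.739 × 0.9472 = 49.954 mm/month

50.0 mm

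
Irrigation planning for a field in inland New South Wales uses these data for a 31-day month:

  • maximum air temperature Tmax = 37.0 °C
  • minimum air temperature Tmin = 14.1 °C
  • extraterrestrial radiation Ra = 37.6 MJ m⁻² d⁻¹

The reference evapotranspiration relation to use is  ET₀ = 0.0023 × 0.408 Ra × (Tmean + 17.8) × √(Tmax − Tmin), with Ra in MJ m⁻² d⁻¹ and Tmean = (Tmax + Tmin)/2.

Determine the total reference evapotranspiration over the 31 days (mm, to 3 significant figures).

Tmean = (37.0 + 14.1)/2 = 25.55 °C
0.408 Ra = 0.408 × 37.6 = 15.3408 mm/d equivalent
ET₀ = 0.0023 × 15.3408 × (25.55 + 17.8) × √22.9 = 0.0023 × 15.3408 × 43.35 × 4.7854 = 7.3195 mm/d
Over 31 days: 7.3195 × 31 = 226.905 mm

227 mm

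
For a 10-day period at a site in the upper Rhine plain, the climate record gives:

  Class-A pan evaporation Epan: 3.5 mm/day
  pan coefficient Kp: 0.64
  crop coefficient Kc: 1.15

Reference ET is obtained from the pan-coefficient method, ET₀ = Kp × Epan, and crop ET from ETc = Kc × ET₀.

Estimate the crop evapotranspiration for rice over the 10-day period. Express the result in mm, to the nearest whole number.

ET₀ = 0.64 × 3.5 = 2.2400 mm/d
ETc = Kc × ET₀ = 1.15 × 2.2400 = 2.5760 mm/d
Over 10 days: 2.5760 × 10 = 25.760 mm

26 mm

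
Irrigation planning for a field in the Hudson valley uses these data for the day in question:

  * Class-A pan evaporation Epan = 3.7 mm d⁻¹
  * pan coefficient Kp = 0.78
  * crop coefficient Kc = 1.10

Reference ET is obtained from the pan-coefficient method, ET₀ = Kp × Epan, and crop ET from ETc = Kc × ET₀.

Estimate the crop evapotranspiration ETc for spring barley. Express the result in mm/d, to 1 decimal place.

3.2 mm/d

ET₀ = 0.78 × 3.7 = 2.8860 mm/d
ETc = Kc × ET₀ = 1.10 × 2.8860 = 3.1746 mm/d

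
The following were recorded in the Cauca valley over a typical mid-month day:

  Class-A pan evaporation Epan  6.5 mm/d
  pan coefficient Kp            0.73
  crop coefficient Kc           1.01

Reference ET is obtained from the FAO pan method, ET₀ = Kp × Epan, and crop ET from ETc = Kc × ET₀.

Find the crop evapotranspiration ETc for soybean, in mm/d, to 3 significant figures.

4.79 mm/d

ET₀ = 0.73 × 6.5 = 4.7450 mm/d
ETc = Kc × ET₀ = 1.01 × 4.7450 = 4.7925 mm/d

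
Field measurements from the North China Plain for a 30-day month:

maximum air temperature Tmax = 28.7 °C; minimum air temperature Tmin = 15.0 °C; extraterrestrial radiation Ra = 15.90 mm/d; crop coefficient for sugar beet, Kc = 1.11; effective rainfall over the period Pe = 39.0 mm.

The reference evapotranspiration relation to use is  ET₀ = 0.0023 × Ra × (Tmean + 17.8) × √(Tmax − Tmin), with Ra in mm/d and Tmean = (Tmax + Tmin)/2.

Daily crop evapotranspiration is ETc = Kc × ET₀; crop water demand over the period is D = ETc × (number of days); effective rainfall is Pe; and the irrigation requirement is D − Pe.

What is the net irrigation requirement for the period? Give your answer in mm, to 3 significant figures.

140 mm

Tmean = (28.7 + 15.0)/2 = 21.85 °C
ET₀ = 0.0023 × 15.90 × (21.85 + 17.8) × √13.7 = 0.0023 × 15.90 × 39.65 × 3.7014 = 5.3670 mm/d
ETc = Kc × ET₀ = 1.11 × 5.3670 = 5.9574 mm/d
Crop demand D = ETc × 30 d = 5.9574 × 30 = 178.722 mm
D − Pe = 178.722 − 39.0 = 139.722 mm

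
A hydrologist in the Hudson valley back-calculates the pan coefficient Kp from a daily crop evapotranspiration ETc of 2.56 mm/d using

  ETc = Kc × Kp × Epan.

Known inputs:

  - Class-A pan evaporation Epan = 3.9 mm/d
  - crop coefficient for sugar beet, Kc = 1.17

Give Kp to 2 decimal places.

0.56

ETc = Kc × Kp × Epan  ⇒  Kp = ETc / (Kc × Epan)
Kp = 2.56 / (1.17 × 3.9) = 2.56 / 4.563 = 0.5610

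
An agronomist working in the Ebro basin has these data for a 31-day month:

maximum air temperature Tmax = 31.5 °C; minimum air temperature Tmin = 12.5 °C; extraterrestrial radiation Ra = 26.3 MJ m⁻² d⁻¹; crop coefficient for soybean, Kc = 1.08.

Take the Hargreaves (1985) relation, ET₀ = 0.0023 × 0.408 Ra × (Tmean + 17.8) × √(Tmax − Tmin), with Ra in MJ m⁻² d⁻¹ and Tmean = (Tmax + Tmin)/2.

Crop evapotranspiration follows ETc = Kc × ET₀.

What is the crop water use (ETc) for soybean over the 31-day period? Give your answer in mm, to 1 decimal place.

143.3 mm

Tmean = (31.5 + 12.5)/2 = 22.00 °C
0.408 Ra = 0.408 × 26.3 = 10.7304 mm/d equivalent
ET₀ = 0.0023 × 10.7304 × (22.00 + 17.8) × √19.0 = 0.0023 × 10.7304 × 39.80 × 4.3589 = 4.2816 mm/d
ETc = Kc × ET₀ = 1.08 × 4.2816 = 4.6241 mm/d
Over 31 days: 4.6241 × 31 = 143.347 mm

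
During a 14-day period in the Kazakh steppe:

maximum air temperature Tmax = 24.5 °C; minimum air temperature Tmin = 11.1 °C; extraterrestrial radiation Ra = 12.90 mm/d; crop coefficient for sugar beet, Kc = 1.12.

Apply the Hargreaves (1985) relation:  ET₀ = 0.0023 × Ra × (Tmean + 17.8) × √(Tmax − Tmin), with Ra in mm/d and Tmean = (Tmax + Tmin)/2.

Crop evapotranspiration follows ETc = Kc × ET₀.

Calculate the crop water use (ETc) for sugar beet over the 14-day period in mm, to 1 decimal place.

60.6 mm

Tmean = (24.5 + 11.1)/2 = 17.80 °C
ET₀ = 0.0023 × 12.90 × (17.80 + 17.8) × √13.4 = 0.0023 × 12.90 × 35.60 × 3.6606 = 3.8665 mm/d
ETc = Kc × ET₀ = 1.12 × 3.8665 = 4.3305 mm/d
Over 14 days: 4.3305 × 14 = 60.627 mm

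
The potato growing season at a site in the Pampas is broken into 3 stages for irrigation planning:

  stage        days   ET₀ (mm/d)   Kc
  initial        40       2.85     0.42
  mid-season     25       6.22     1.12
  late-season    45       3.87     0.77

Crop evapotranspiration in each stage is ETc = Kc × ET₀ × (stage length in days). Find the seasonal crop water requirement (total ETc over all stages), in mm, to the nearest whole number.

initial: 0.42 × 2.85 × 40 = 47.88 mm
mid-season: 1.12 × 6.22 × 25 = 174.16 mm
late-season: 0.77 × 3.87 × 45 = 134.10 mm
Seasonal total = 356.14 mm

356 mm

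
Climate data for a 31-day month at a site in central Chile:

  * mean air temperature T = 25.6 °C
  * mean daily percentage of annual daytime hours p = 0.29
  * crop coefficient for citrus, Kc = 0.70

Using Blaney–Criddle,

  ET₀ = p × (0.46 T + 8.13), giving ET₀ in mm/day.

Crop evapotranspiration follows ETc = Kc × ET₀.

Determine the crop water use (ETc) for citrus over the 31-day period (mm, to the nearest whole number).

125 mm

ET₀ = 0.29 × (0.46 × 25.6 + 8.13) = 0.29 × 19.906 = 5.7727 mm/d
ETc = Kc × ET₀ = 0.70 × 5.7727 = 4.0409 mm/d
Over 31 days: 4.0409 × 31 = 125.268 mm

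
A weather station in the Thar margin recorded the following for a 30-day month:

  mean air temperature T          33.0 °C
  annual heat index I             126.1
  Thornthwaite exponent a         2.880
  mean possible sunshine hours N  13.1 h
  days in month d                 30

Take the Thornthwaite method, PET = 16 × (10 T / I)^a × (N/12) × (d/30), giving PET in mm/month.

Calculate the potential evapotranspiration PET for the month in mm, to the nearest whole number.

279 mm

10T/I = 10 × 33.0 / 126.1 = 2.6170
(10T/I)^a = 2.6170^2.880 = 15.9689
Uncorrected PET = 16 × 15.9689 = 255.502 mm
Correction = (N/12)(d/30) = (13.1/12)(30/30) = 1.0917
PET = 255.502 × 1.0917 = 278.932 mm/month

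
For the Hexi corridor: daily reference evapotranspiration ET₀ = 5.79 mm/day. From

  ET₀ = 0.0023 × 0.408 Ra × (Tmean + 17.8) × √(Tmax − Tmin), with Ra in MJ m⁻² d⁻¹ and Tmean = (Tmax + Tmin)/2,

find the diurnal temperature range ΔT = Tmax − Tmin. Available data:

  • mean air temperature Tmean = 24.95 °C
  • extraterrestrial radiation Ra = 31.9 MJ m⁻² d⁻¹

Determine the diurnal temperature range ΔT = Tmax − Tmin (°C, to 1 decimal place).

20.5 °C

√ΔT = ET₀ / [0.0023 × 0.408 × Ra × (Tmean+17.8)] = 5.79 / (0.0023 × 13.0152 × 42.75) = 4.5244
ΔT = 4.5244² = 20.470 °C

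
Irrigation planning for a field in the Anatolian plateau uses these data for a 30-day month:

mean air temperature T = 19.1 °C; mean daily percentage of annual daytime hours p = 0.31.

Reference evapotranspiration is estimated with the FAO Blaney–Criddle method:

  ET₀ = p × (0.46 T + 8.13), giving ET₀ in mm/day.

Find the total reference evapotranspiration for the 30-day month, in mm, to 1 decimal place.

ET₀ = 0.31 × (0.46 × 19.1 + 8.13) = 0.31 × 16.916 = 5.2440 mm/d
Monthly total = 5.2440 × 30 = 157.320 mm

157.3 mm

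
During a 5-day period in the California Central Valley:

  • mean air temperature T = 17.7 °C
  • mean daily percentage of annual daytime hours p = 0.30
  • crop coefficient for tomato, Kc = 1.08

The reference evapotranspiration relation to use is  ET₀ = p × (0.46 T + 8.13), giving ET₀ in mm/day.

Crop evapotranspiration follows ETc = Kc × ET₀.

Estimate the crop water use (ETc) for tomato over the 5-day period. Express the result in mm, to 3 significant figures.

26.4 mm

ET₀ = 0.30 × (0.46 × 17.7 + 8.13) = 0.30 × 16.272 = 4.8816 mm/d
ETc = Kc × ET₀ = 1.08 × 4.8816 = 5.2721 mm/d
Over 5 days: 5.2721 × 5 = 26.361 mm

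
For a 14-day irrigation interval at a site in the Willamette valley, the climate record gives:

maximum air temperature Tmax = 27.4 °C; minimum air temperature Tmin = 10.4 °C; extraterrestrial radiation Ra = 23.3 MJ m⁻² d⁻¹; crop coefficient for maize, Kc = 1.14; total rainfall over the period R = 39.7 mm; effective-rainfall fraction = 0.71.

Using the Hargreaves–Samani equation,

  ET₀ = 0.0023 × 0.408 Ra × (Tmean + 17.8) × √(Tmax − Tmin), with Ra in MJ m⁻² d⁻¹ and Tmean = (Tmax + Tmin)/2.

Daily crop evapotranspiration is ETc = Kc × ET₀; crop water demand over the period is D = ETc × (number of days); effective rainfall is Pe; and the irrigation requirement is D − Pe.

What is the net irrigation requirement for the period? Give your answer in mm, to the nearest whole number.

25 mm

Tmean = (27.4 + 10.4)/2 = 18.90 °C
0.408 Ra = 0.408 × 23.3 = 9.5064 mm/d equivalent
ET₀ = 0.0023 × 9.5064 × (18.90 + 17.8) × √17.0 = 0.0023 × 9.5064 × 36.70 × 4.1231 = 3.3085 mm/d
ETc = Kc × ET₀ = 1.14 × 3.3085 = 3.7717 mm/d
Crop demand D = ETc × 14 d = 3.7717 × 14 = 52.804 mm
Pe = 0.71 × 39.7 = 28.187 mm
D − Pe = 52.804 − 28.187 = 24.617 mm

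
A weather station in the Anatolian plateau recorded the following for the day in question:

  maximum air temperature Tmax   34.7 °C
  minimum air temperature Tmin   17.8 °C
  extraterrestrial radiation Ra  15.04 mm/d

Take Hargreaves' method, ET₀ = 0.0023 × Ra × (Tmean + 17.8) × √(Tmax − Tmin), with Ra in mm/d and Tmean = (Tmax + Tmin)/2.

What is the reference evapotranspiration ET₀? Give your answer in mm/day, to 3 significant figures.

Tmean = (34.7 + 17.8)/2 = 26.25 °C
ET₀ = 0.0023 × 15.04 × (26.25 + 17.8) × √16.9 = 0.0023 × 15.04 × 44.05 × 4.1110 = 6.2642 mm/d

6.26 mm/day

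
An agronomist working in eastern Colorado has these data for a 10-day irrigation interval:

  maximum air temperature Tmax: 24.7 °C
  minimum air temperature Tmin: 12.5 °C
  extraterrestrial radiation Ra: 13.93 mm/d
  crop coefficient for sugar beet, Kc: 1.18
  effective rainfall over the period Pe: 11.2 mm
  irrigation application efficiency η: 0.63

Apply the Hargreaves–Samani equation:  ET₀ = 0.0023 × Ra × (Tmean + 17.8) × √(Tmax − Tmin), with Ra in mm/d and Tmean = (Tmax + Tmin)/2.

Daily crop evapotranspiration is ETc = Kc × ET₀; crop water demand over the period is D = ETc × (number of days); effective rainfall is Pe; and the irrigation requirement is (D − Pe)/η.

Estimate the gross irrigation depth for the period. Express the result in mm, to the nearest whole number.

59 mm

Tmean = (24.7 + 12.5)/2 = 18.60 °C
ET₀ = 0.0023 × 13.93 × (18.60 + 17.8) × √12.2 = 0.0023 × 13.93 × 36.40 × 3.4928 = 4.0734 mm/d
ETc = Kc × ET₀ = 1.18 × 4.0734 = 4.8066 mm/d
Crop demand D = ETc × 10 d = 4.8066 × 10 = 48.066 mm
D − Pe = 48.066 − 11.2 = 36.866 mm
Gross irrigation = 36.866 / 0.63 = 58.517 mm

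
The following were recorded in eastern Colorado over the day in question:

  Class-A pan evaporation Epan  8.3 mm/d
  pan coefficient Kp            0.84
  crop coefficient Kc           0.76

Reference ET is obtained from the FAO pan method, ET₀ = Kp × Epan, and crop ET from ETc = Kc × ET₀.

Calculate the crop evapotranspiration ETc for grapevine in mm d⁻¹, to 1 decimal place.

5.3 mm d⁻¹

ET₀ = 0.84 × 8.3 = 6.9720 mm/d
ETc = Kc × ET₀ = 0.76 × 6.9720 = 5.2987 mm/d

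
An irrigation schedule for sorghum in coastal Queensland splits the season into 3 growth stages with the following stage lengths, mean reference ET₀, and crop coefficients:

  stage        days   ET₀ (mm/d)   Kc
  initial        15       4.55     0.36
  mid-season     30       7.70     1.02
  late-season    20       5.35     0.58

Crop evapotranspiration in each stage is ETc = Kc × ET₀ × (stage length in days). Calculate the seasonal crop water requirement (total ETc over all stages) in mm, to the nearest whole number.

322 mm

initial: 0.36 × 4.55 × 15 = 24.57 mm
mid-season: 1.02 × 7.70 × 30 = 235.62 mm
late-season: 0.58 × 5.35 × 20 = 62.06 mm
Seasonal total = 322.25 mm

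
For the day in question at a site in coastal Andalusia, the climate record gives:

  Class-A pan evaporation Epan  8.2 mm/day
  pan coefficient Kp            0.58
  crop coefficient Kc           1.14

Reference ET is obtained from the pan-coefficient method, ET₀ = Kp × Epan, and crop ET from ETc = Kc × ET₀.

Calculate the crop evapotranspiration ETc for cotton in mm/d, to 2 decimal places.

ET₀ = 0.58 × 8.2 = 4.7560 mm/d
ETc = Kc × ET₀ = 1.14 × 4.7560 = 5.4218 mm/d

5.42 mm/d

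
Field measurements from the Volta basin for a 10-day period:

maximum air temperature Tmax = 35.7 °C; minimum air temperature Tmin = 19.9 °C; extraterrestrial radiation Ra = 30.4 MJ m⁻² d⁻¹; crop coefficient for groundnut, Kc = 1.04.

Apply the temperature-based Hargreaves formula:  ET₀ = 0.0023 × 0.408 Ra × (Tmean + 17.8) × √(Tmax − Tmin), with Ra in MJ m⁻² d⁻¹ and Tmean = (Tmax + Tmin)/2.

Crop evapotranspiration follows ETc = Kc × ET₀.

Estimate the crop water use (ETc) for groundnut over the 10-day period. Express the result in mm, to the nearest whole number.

54 mm

Tmean = (35.7 + 19.9)/2 = 27.80 °C
0.408 Ra = 0.408 × 30.4 = 12.4032 mm/d equivalent
ET₀ = 0.0023 × 12.4032 × (27.80 + 17.8) × √15.8 = 0.0023 × 12.4032 × 45.60 × 3.9749 = 5.1707 mm/d
ETc = Kc × ET₀ = 1.04 × 5.1707 = 5.3775 mm/d
Over 10 days: 5.3775 × 10 = 53.775 mm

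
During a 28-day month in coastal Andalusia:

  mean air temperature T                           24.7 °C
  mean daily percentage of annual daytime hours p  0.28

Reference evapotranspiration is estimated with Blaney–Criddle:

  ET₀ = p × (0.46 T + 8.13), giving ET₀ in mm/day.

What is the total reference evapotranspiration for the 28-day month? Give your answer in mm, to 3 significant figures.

ET₀ = 0.28 × (0.46 × 24.7 + 8.13) = 0.28 × 19.492 = 5.4578 mm/d
Monthly total = 5.4578 × 28 = 152.818 mm

153 mm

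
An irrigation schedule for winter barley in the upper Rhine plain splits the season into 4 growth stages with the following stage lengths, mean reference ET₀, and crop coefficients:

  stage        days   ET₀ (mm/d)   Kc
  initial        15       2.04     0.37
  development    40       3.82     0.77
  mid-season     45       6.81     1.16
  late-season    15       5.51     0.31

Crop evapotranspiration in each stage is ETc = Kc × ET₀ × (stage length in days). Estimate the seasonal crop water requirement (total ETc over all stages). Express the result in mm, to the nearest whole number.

initial: 0.37 × 2.04 × 15 = 11.32 mm
development: 0.77 × 3.82 × 40 = 117.66 mm
mid-season: 1.16 × 6.81 × 45 = 355.48 mm
late-season: 0.31 × 5.51 × 15 = 25.62 mm
Seasonal total = 510.08 mm

510 mm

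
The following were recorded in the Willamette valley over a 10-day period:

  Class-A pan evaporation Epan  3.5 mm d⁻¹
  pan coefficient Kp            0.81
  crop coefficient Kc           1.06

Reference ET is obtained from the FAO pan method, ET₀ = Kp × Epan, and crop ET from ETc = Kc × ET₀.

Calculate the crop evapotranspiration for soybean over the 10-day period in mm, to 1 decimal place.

30.1 mm

ET₀ = 0.81 × 3.5 = 2.8350 mm/d
ETc = Kc × ET₀ = 1.06 × 2.8350 = 3.0051 mm/d
Over 10 days: 3.0051 × 10 = 30.051 mm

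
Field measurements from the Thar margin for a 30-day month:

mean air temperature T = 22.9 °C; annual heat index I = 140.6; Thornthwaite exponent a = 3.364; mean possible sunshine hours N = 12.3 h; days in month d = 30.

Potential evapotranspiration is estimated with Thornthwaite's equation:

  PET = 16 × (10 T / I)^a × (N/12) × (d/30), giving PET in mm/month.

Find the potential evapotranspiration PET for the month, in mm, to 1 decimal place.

10T/I = 10 × 22.9 / 140.6 = 1.6287
(10T/I)^a = 1.6287^3.364 = 5.1598
Uncorrected PET = 16 × 5.1598 = 82.557 mm
Correction = (N/12)(d/30) = (12.3/12)(30/30) = 1.0250
PET = 82.557 × 1.0250 = 84.621 mm/month

84.6 mm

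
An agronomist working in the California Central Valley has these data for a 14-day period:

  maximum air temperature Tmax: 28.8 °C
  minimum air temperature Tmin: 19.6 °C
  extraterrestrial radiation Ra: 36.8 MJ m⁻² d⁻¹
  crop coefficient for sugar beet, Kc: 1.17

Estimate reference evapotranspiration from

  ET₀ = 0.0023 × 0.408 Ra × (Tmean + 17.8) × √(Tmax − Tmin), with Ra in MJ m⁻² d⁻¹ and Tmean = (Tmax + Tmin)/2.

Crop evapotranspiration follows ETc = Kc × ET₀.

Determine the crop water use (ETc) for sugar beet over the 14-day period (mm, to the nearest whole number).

72 mm

Tmean = (28.8 + 19.6)/2 = 24.20 °C
0.408 Ra = 0.408 × 36.8 = 15.0144 mm/d equivalent
ET₀ = 0.0023 × 15.0144 × (24.20 + 17.8) × √9.2 = 0.0023 × 15.0144 × 42.00 × 3.0332 = 4.3993 mm/d
ETc = Kc × ET₀ = 1.17 × 4.3993 = 5.1472 mm/d
Over 14 days: 5.1472 × 14 = 72.061 mm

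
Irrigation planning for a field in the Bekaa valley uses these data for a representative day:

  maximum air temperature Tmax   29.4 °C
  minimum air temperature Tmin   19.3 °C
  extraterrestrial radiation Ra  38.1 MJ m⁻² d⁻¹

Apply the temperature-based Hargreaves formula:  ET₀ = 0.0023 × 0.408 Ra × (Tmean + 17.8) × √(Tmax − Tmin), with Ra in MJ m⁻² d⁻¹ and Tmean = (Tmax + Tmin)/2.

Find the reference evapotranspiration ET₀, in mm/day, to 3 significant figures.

4.79 mm/day

Tmean = (29.4 + 19.3)/2 = 24.35 °C
0.408 Ra = 0.408 × 38.1 = 15.5448 mm/d equivalent
ET₀ = 0.0023 × 15.5448 × (24.35 + 17.8) × √10.1 = 0.0023 × 15.5448 × 42.15 × 3.1780 = 4.7892 mm/d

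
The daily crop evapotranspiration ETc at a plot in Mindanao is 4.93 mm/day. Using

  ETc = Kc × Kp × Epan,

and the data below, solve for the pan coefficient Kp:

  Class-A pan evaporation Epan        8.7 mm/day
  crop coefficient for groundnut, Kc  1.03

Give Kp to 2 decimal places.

0.55

ETc = Kc × Kp × Epan  ⇒  Kp = ETc / (Kc × Epan)
Kp = 4.93 / (1.03 × 8.7) = 4.93 / 8.961 = 0.5502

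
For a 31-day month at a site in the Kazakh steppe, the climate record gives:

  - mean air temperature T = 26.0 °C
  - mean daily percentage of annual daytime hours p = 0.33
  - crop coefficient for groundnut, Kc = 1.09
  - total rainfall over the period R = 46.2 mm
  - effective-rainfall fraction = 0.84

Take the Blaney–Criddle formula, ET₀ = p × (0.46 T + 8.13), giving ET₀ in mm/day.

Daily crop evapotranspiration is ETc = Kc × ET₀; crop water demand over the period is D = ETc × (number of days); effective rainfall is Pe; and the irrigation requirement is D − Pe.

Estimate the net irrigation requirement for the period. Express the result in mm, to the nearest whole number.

185 mm

ET₀ = 0.33 × (0.46 × 26.0 + 8.13) = 0.33 × 20.090 = 6.6297 mm/d
ETc = Kc × ET₀ = 1.09 × 6.6297 = 7.2264 mm/d
Crop demand D = ETc × 31 d = 7.2264 × 31 = 224.018 mm
Pe = 0.84 × 46.2 = 38.808 mm
D − Pe = 224.018 − 38.808 = 185.210 mm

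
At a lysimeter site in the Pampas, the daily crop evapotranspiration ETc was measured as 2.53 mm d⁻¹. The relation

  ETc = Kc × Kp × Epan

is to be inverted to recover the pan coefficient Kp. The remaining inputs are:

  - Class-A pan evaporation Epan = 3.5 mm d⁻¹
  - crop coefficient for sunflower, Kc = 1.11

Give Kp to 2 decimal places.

0.65

ETc = Kc × Kp × Epan  ⇒  Kp = ETc / (Kc × Epan)
Kp = 2.53 / (1.11 × 3.5) = 2.53 / 3.885 = 0.6512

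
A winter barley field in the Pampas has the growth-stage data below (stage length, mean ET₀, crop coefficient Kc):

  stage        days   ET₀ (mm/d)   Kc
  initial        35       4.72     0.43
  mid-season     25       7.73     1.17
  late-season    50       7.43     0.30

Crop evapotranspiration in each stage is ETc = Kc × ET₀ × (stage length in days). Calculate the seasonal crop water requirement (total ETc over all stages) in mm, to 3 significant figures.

initial: 0.43 × 4.72 × 35 = 71.04 mm
mid-season: 1.17 × 7.73 × 25 = 226.10 mm
late-season: 0.30 × 7.43 × 50 = 111.45 mm
Seasonal total = 408.59 mm

409 mm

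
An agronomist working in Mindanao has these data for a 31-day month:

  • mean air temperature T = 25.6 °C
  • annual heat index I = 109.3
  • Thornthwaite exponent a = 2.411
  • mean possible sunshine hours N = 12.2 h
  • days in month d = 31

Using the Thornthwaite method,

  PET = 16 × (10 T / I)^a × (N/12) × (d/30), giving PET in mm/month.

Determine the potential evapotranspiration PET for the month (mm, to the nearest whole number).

10T/I = 10 × 25.6 / 109.3 = 2.3422
(10T/I)^a = 2.3422^2.411 = 7.7833
Uncorrected PET = 16 × 7.7833 = 124.533 mm
Correction = (N/12)(d/30) = (12.2/12)(31/30) = 1.0506
PET = 124.533 × 1.0506 = 130.834 mm/month

131 mm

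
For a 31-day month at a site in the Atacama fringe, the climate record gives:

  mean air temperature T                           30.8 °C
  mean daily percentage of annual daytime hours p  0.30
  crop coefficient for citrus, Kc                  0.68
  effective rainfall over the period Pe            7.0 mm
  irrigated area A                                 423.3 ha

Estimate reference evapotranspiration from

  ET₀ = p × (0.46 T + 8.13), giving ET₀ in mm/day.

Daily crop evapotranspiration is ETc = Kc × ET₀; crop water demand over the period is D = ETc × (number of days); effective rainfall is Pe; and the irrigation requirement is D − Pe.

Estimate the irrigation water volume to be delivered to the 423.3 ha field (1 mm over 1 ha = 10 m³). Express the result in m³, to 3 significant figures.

567000 m³

ET₀ = 0.30 × (0.46 × 30.8 + 8.13) = 0.30 × 22.298 = 6.6894 mm/d
ETc = Kc × ET₀ = 0.68 × 6.6894 = 4.5488 mm/d
Crop demand D = ETc × 31 d = 4.5488 × 31 = 141.013 mm
D − Pe = 141.013 − 7.0 = 134.013 mm
Volume = 134.013 mm × 423.3 ha × 10 = 567277.0 m³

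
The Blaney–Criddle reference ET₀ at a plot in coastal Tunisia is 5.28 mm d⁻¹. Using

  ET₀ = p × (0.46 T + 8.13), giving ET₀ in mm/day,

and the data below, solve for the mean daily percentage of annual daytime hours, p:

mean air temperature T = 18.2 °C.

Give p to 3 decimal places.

p = ET₀ / (0.46 T + 8.13) = 5.28 / (0.46 × 18.2 + 8.13) = 5.28 / 16.502 = 0.3200

0.320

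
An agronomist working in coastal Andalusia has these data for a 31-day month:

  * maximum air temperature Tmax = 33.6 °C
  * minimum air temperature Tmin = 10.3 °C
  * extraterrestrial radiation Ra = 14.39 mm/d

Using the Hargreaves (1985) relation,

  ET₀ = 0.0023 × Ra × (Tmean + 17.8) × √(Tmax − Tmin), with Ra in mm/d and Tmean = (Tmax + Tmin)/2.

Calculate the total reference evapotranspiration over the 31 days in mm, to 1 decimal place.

196.9 mm

Tmean = (33.6 + 10.3)/2 = 21.95 °C
ET₀ = 0.0023 × 14.39 × (21.95 + 17.8) × √23.3 = 0.0023 × 14.39 × 39.75 × 4.8270 = 6.3504 mm/d
Over 31 days: 6.3504 × 31 = 196.862 mm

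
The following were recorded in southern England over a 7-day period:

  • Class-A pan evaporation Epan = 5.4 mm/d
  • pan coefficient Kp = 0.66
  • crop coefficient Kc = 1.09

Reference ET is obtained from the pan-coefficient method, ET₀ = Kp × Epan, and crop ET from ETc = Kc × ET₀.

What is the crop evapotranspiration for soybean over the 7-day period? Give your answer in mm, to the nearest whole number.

27 mm

ET₀ = 0.66 × 5.4 = 3.5640 mm/d
ETc = Kc × ET₀ = 1.09 × 3.5640 = 3.8848 mm/d
Over 7 days: 3.8848 × 7 = 27.194 mm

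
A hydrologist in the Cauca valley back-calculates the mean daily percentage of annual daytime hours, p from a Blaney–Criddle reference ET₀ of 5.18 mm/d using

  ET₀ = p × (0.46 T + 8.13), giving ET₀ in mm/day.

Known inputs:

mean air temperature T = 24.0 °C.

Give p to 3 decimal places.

0.270

p = ET₀ / (0.46 T + 8.13) = 5.18 / (0.46 × 24.0 + 8.13) = 5.18 / 19.170 = 0.2702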